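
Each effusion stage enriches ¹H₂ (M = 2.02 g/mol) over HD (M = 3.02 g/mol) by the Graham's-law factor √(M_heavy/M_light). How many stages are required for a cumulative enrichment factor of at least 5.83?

Per stage α = (3.02/2.02)^(1/2) = 1.49505^0.5, giving ln α = 0.2011.
Need α^N ≥ 5.83 ⇒ N ≥ ln(5.83) / ln α = 1.763 / 0.2011 = 8.77.
Rounding up, N = 9 stages.

9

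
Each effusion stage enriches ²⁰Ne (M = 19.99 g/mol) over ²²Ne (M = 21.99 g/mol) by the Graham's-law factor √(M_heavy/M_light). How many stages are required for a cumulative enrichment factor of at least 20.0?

Per stage α = (21.99/19.99)^(1/2) = 1.10005^0.5, giving ln α = 0.04768.
Need α^N ≥ 20.0 ⇒ N ≥ ln(20.0) / ln α = 2.996 / 0.04768 = 62.83.
Minimum whole number of stages: N = 63.

63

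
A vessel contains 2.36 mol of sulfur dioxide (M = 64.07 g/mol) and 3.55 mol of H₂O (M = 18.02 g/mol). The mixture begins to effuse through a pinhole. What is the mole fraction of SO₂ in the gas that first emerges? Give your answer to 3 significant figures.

The effusion rate of species i is ∝ p_i/√M_i ∝ n_i/√M_i.
Mole fraction of SO₂ in the effusate = (n_SO₂/√M_SO₂) / (n_SO₂/√M_SO₂ + n_H₂O/√M_H₂O)
= (2.36/√64.07) / (2.36/√64.07 + 3.55/√18.02) = 0.2948/(0.2948 + 0.8363) = 0.261.

0.261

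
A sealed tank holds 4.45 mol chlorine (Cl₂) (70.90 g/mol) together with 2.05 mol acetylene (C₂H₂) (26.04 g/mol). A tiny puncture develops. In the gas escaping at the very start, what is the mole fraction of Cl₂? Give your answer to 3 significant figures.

0.568

Effusion rate of each component ∝ n_i/√M_i (partial pressure × 1/√M).
So x_Cl₂ in the escaping gas = (n_Cl₂/√M_Cl₂) / Σ(n_i/√M_i)
= (4.45/√70.90) / (4.45/√70.90 + 2.05/√26.04) = 0.5285/(0.5285 + 0.4017) = 0.568.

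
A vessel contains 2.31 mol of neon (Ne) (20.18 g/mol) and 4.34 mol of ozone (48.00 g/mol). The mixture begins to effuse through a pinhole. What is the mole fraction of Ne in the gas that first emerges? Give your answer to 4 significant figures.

Each component's effusion rate ∝ (its partial pressure)·(1/√M) ∝ n_i/√M_i.
So x_Ne in the escaping gas = (n_Ne/√M_Ne) / Σ(n_i/√M_i)
= (2.31/√20.18) / (2.31/√20.18 + 4.34/√48.00) = 0.5142/(0.5142 + 0.6264) = 0.4508.

0.4508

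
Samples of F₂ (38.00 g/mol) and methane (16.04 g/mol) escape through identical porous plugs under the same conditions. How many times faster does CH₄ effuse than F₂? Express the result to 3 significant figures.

1.54

Graham's law gives rate_CH₄/rate_F₂ = √(M_F₂/M_CH₄) = √(38.00/16.04) = √2.369 = 1.54.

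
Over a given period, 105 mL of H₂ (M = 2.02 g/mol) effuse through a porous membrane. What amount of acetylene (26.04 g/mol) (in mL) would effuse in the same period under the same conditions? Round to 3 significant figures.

By Graham's law, rate_C₂H₂/rate_H₂ = √(M_H₂/M_C₂H₂) = √(2.02/26.04) = √0.07757 = 0.2785.
So the volume for C₂H₂ is 105 × 0.2785 = 29.2 mL.

29.2 mL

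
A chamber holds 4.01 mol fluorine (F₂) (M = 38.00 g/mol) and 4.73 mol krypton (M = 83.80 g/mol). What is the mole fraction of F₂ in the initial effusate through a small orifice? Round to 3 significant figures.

0.557

Each component's effusion rate ∝ (its partial pressure)·(1/√M) ∝ n_i/√M_i.
Mole fraction of F₂ in the effusate = (n_F₂/√M_F₂) / (n_F₂/√M_F₂ + n_Kr/√M_Kr)
= (4.01/√38.00) / (4.01/√38.00 + 4.73/√83.80) = 0.6505/(0.6505 + 0.5167) = 0.557.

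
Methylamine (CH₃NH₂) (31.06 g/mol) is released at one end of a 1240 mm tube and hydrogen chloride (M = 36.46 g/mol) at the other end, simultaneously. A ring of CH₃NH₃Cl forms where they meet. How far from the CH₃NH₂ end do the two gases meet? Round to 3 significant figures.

Distances travelled in equal time are proportional to diffusion rates, so d_CH₃NH₂/d_HCl = √(M_HCl/M_CH₃NH₂) = √(36.46/31.06) = 1.083.
With d_CH₃NH₂ + d_HCl = 1240 mm, d_HCl = 1240/(1 + 1.083) = 595.2 mm.
d_CH₃NH₂ = 1240 − 595.2 = 645 mm.

645 mm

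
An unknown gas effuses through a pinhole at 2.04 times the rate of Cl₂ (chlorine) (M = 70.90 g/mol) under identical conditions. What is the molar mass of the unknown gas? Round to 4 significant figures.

By Graham's law, rate_X/rate_Cl₂ = √(M_Cl₂/M_X).
2.04 = √(70.90/M_X)
M_X = 70.90 / 2.04² = 70.90 / 4.162 = 17.04 g/mol

17.04 g/mol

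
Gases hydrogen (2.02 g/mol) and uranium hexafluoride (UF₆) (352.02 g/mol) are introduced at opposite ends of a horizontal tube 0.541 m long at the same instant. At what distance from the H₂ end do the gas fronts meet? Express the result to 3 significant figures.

0.503 m

Distances travelled in equal time are proportional to diffusion rates, so d_H₂/d_UF₆ = √(M_UF₆/M_H₂) = √(352.02/2.02) = 13.20.
With d_H₂ + d_UF₆ = 0.541 m, d_UF₆ = 0.541/(1 + 13.20) = 0.03810 m.
d_H₂ = 0.541 − 0.03810 = 0.503 m.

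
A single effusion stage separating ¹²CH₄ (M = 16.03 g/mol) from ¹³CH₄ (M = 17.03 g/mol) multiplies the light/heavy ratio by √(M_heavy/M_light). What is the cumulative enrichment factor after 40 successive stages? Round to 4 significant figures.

3.354

After 40 stages the ratio has grown by (√(17.03/16.03))^40 = (17.03/16.03)^(40/2).
= 1.06238^20 = 3.354.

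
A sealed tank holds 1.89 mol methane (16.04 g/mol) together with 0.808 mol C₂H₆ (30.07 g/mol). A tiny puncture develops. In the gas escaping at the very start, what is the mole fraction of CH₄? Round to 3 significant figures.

Each component's effusion rate ∝ (its partial pressure)·(1/√M) ∝ n_i/√M_i.
Mole fraction of CH₄ in the effusate = (n_CH₄/√M_CH₄) / (n_CH₄/√M_CH₄ + n_C₂H₆/√M_C₂H₆)
= (1.89/√16.04) / (1.89/√16.04 + 0.808/√30.07) = 0.4719/(0.4719 + 0.1473) = 0.762.

0.762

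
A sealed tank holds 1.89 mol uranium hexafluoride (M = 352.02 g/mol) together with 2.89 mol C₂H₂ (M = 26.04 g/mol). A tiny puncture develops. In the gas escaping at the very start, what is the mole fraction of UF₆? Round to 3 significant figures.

0.151

Effusion rate of each component ∝ n_i/√M_i (partial pressure × 1/√M).
Mole fraction of UF₆ in the effusate = (n_UF₆/√M_UF₆) / (n_UF₆/√M_UF₆ + n_C₂H₂/√M_C₂H₂)
= (1.89/√352.02) / (1.89/√352.02 + 2.89/√26.04) = 0.1007/(0.1007 + 0.5663) = 0.151.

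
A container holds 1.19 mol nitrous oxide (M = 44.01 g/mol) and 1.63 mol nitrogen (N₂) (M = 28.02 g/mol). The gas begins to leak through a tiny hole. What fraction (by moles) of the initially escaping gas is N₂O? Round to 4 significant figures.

Effusion rate of each component ∝ n_i/√M_i (partial pressure × 1/√M).
x_N₂O(eff) = (n_N₂O/√M_N₂O) / (n_N₂O/√M_N₂O + n_N₂/√M_N₂)
= (1.19/√44.01) / (1.19/√44.01 + 1.63/√28.02) = 0.1794/(0.1794 + 0.3079) = 0.3681.

0.3681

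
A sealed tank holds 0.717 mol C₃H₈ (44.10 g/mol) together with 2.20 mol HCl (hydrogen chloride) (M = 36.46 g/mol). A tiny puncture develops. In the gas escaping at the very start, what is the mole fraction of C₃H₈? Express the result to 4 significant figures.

The effusion rate of species i is ∝ p_i/√M_i ∝ n_i/√M_i.
x_C₃H₈(eff) = (n_C₃H₈/√M_C₃H₈) / (n_C₃H₈/√M_C₃H₈ + n_HCl/√M_HCl)
= (0.717/√44.10) / (0.717/√44.10 + 2.20/√36.46) = 0.1080/(0.1080 + 0.3643) = 0.2286.

0.2286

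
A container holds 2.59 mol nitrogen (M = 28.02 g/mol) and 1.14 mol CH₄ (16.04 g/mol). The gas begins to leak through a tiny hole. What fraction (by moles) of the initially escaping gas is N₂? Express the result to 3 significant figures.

0.632

Each component's effusion rate ∝ (its partial pressure)·(1/√M) ∝ n_i/√M_i.
x_N₂(eff) = (n_N₂/√M_N₂) / (n_N₂/√M_N₂ + n_CH₄/√M_CH₄)
= (2.59/√28.02) / (2.59/√28.02 + 1.14/√16.04) = 0.4893/(0.4893 + 0.2846) = 0.632.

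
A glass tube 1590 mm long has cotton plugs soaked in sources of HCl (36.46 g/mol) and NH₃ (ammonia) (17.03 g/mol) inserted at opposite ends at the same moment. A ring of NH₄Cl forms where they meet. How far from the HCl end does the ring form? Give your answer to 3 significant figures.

646 mm

In equal time, each gas travels a distance ∝ its rate ∝ 1/√M, so d_HCl/d_NH₃ = √(M_NH₃/M_HCl) = √(17.03/36.46) = 0.6834.
With d_HCl + d_NH₃ = 1590 mm, d_NH₃ = 1590/(1 + 0.6834) = 944.5 mm.
d_HCl = 1590 − 944.5 = 646 mm.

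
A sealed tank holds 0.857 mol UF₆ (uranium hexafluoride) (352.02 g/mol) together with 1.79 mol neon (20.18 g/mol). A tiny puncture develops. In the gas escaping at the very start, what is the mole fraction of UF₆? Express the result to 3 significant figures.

Rate_i ∝ x_i/√M_i (Graham's law weighted by mole fraction), so the effusate composition follows n_i/√M_i.
Mole fraction of UF₆ in the effusate = (n_UF₆/√M_UF₆) / (n_UF₆/√M_UF₆ + n_Ne/√M_Ne)
= (0.857/√352.02) / (0.857/√352.02 + 1.79/√20.18) = 0.04568/(0.04568 + 0.3985) = 0.103.

0.103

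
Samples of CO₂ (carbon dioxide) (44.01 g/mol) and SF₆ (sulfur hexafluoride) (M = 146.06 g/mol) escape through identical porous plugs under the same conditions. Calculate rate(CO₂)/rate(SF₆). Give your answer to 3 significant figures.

Since effusion rate ∝ 1/√M, rate_CO₂/rate_SF₆ = √(M_SF₆/M_CO₂) = √(146.06/44.01) = √3.319 = 1.82.

1.82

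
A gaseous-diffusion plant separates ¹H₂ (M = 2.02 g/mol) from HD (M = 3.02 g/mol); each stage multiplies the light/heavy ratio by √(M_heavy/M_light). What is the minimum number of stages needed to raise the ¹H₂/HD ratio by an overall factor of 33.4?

18

Per stage α = (3.02/2.02)^(1/2) = 1.49505^0.5, giving ln α = 0.2011.
Need α^N ≥ 33.4 ⇒ N ≥ ln(33.4) / ln α = 3.509 / 0.2011 = 17.45.
Minimum whole number of stages: N = 18.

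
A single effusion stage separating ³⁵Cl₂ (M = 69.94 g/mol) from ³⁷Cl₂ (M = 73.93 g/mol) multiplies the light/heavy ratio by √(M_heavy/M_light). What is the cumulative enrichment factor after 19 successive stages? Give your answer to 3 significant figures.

After 19 stages the ratio has grown by (√(73.93/69.94))^19 = (73.93/69.94)^(19/2).
= 1.05705^(19/2) = 1.69.

1.69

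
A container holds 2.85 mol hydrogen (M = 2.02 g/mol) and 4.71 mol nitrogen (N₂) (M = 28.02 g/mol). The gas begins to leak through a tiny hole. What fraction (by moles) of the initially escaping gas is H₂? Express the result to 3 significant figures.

Each component's effusion rate ∝ (its partial pressure)·(1/√M) ∝ n_i/√M_i.
Mole fraction of H₂ in the effusate = (n_H₂/√M_H₂) / (n_H₂/√M_H₂ + n_N₂/√M_N₂)
= (2.85/√2.02) / (2.85/√2.02 + 4.71/√28.02) = 2.005/(2.005 + 0.8898) = 0.693.

0.693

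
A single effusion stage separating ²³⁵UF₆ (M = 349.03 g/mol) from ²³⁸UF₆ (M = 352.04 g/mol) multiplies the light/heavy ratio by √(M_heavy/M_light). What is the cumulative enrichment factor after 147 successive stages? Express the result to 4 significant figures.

Overall factor = α^147 with α = √(352.04/349.03), i.e. (352.04/349.03)^(147/2).
= 1.00862^(147/2) = 1.880.

1.880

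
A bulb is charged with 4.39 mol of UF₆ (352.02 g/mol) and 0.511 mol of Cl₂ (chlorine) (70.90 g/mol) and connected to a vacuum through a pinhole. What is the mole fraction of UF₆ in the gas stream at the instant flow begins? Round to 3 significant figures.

Each component's effusion rate ∝ (its partial pressure)·(1/√M) ∝ n_i/√M_i.
x_UF₆(eff) = (n_UF₆/√M_UF₆) / (n_UF₆/√M_UF₆ + n_Cl₂/√M_Cl₂)
= (4.39/√352.02) / (4.39/√352.02 + 0.511/√70.90) = 0.2340/(0.2340 + 0.06069) = 0.794.

0.794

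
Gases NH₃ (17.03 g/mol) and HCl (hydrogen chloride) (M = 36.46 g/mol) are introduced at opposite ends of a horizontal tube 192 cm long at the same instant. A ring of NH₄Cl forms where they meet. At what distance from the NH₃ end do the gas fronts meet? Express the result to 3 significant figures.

Graham's law gives d_NH₃/d_HCl = rate_NH₃/rate_HCl = √(M_HCl/M_NH₃) = √(36.46/17.03) = 1.463.
With d_NH₃ + d_HCl = 192 cm, d_HCl = 192/(1 + 1.463) = 77.95 cm.
d_NH₃ = 192 − 77.95 = 114 cm.

114 cm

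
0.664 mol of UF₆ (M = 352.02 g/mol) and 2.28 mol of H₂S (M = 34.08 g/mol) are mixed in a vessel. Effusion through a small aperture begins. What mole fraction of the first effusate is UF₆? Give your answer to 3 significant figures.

0.0831

Rate_i ∝ x_i/√M_i (Graham's law weighted by mole fraction), so the effusate composition follows n_i/√M_i.
x_UF₆(eff) = (n_UF₆/√M_UF₆) / (n_UF₆/√M_UF₆ + n_H₂S/√M_H₂S)
= (0.664/√352.02) / (0.664/√352.02 + 2.28/√34.08) = 0.03539/(0.03539 + 0.3906) = 0.0831.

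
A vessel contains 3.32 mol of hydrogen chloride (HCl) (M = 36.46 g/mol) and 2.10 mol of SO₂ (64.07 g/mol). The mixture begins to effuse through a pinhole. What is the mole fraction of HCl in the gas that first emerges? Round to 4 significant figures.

0.6770

Rate_i ∝ x_i/√M_i (Graham's law weighted by mole fraction), so the effusate composition follows n_i/√M_i.
x_HCl(eff) = (n_HCl/√M_HCl) / (n_HCl/√M_HCl + n_SO₂/√M_SO₂)
= (3.32/√36.46) / (3.32/√36.46 + 2.10/√64.07) = 0.5498/(0.5498 + 0.2624) = 0.6770.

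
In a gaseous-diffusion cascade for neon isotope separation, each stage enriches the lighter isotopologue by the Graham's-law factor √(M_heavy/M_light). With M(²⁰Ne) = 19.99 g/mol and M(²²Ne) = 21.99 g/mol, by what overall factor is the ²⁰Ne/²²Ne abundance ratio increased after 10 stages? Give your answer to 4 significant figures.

After 10 stages the ratio has grown by (√(21.99/19.99))^10 = (21.99/19.99)^(10/2).
= 1.10005^5 = 1.611.

1.611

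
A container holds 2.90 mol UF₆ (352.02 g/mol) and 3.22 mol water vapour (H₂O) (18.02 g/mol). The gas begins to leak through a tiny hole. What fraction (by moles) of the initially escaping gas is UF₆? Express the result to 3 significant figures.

Effusion rate of each component ∝ n_i/√M_i (partial pressure × 1/√M).
So x_UF₆ in the escaping gas = (n_UF₆/√M_UF₆) / Σ(n_i/√M_i)
= (2.90/√352.02) / (2.90/√352.02 + 3.22/√18.02) = 0.1546/(0.1546 + 0.7585) = 0.169.

0.169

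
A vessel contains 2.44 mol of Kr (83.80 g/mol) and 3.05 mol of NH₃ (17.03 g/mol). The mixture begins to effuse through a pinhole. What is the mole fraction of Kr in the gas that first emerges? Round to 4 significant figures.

Rate_i ∝ x_i/√M_i (Graham's law weighted by mole fraction), so the effusate composition follows n_i/√M_i.
So x_Kr in the escaping gas = (n_Kr/√M_Kr) / Σ(n_i/√M_i)
= (2.44/√83.80) / (2.44/√83.80 + 3.05/√17.03) = 0.2665/(0.2665 + 0.7391) = 0.2651.

0.2651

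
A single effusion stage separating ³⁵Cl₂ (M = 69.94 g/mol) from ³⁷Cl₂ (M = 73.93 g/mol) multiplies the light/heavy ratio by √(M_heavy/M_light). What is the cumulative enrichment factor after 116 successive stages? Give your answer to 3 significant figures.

The single-stage factor is √(M_heavy/M_light), so 116 stages give [√(73.93/69.94)]^116 = (73.93/69.94)^(116/2).
= 1.05705^58 = 25.0.

25.0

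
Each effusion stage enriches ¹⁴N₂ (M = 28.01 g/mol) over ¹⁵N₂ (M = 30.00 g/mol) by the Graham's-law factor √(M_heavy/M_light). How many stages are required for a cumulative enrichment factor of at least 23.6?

Per stage α = (30.00/28.01)^(1/2) = 1.07105^0.5, giving ln α = 0.03432.
Need α^N ≥ 23.6 ⇒ N ≥ ln(23.6) / ln α = 3.161 / 0.03432 = 92.12.
So at least 93 stages are needed.

93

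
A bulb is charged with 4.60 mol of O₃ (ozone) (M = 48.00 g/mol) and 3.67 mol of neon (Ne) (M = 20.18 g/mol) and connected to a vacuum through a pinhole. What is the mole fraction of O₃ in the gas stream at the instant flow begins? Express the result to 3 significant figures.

0.448

The effusion rate of species i is ∝ p_i/√M_i ∝ n_i/√M_i.
Mole fraction of O₃ in the effusate = (n_O₃/√M_O₃) / (n_O₃/√M_O₃ + n_Ne/√M_Ne)
= (4.60/√48.00) / (4.60/√48.00 + 3.67/√20.18) = 0.6640/(0.6640 + 0.8170) = 0.448.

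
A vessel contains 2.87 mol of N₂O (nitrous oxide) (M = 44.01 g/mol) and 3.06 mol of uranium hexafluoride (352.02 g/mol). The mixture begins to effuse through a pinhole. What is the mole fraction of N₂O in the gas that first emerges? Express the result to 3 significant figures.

0.726

Rate_i ∝ x_i/√M_i (Graham's law weighted by mole fraction), so the effusate composition follows n_i/√M_i.
x_N₂O(eff) = (n_N₂O/√M_N₂O) / (n_N₂O/√M_N₂O + n_UF₆/√M_UF₆)
= (2.87/√44.01) / (2.87/√44.01 + 3.06/√352.02) = 0.4326/(0.4326 + 0.1631) = 0.726.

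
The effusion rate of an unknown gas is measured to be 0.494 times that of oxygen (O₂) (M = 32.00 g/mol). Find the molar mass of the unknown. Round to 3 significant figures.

Since effusion rate ∝ 1/√M, rate_X/rate_O₂ = √(M_O₂/M_X).
0.494 = √(32.00/M_X)
M_X = 32.00 / 0.494² = 32.00 / 0.2440 = 131 g/mol

131 g/mol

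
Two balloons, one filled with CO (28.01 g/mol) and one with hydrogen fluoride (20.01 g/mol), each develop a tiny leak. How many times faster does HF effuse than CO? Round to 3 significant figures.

Graham's law gives rate_HF/rate_CO = √(M_CO/M_HF) = √(28.01/20.01) = √1.400 = 1.18.

1.18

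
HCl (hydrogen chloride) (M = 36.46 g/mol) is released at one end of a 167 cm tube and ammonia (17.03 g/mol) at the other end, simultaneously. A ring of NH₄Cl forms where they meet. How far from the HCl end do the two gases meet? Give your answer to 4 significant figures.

67.80 cm

In equal time, each gas travels a distance ∝ its rate ∝ 1/√M, so d_HCl/d_NH₃ = √(M_NH₃/M_HCl) = √(17.03/36.46) = 0.6834.
With d_HCl + d_NH₃ = 167 cm, d_NH₃ = 167/(1 + 0.6834) = 99.20 cm.
d_HCl = 167 − 99.20 = 67.80 cm.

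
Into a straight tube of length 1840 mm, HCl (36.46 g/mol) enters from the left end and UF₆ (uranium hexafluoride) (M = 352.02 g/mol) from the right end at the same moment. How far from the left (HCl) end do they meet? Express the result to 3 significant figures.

1390 mm

The fronts meet when d_HCl + d_UF₆ = L with d_HCl/d_UF₆ = √(M_UF₆/M_HCl) (Graham's law). Here √(M_UF₆/M_HCl) = √(352.02/36.46) = 3.107.
With d_HCl + d_UF₆ = 1840 mm, d_UF₆ = 1840/(1 + 3.107) = 448.0 mm.
d_HCl = 1840 − 448.0 = 1390 mm.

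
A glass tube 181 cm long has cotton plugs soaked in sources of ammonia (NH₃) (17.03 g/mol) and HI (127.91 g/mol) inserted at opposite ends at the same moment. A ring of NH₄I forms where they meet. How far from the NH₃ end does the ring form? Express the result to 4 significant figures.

132.6 cm

Graham's law gives d_NH₃/d_HI = rate_NH₃/rate_HI = √(M_HI/M_NH₃) = √(127.91/17.03) = 2.741.
With d_NH₃ + d_HI = 181 cm, d_HI = 181/(1 + 2.741) = 48.39 cm.
d_NH₃ = 181 − 48.39 = 132.6 cm.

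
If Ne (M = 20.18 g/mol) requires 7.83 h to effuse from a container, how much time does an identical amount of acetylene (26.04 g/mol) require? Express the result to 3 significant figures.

Since effusion rate ∝ 1/√M, t_C₂H₂/t_Ne = √(M_C₂H₂/M_Ne) = √(26.04/20.18) = √1.290 = 1.136.
So the time for C₂H₂ is 7.83 × 1.136 = 8.89 h.

8.89 h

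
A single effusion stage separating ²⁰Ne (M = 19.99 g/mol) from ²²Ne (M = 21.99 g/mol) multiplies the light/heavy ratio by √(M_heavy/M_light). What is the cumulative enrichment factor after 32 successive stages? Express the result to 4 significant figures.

4.598

Each stage multiplies the ratio by α = √(21.99/19.99), so after 32 stages the overall factor is α^32 = (21.99/19.99)^(32/2).
= 1.10005^16 = 4.598.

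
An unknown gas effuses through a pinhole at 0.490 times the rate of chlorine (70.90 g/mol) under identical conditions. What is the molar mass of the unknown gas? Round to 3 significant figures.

295 g/mol

Graham's law gives rate_X/rate_Cl₂ = √(M_Cl₂/M_X).
0.490 = √(70.90/M_X)
M_X = 70.90 / 0.490² = 70.90 / 0.2401 = 295 g/mol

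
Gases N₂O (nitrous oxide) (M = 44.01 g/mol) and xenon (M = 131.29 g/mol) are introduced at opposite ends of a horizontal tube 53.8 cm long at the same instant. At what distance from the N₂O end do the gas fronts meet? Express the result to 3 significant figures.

34.1 cm

Graham's law gives d_N₂O/d_Xe = rate_N₂O/rate_Xe = √(M_Xe/M_N₂O) = √(131.29/44.01) = 1.727.
With d_N₂O + d_Xe = 53.8 cm, d_Xe = 53.8/(1 + 1.727) = 19.73 cm.
d_N₂O = 53.8 − 19.73 = 34.1 cm.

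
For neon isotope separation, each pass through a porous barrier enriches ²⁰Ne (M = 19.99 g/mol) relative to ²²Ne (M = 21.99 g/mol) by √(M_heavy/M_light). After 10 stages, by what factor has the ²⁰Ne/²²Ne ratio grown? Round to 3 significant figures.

1.61

The single-stage factor is √(M_heavy/M_light), so 10 stages give [√(21.99/19.99)]^10 = (21.99/19.99)^(10/2).
= 1.10005^5 = 1.61.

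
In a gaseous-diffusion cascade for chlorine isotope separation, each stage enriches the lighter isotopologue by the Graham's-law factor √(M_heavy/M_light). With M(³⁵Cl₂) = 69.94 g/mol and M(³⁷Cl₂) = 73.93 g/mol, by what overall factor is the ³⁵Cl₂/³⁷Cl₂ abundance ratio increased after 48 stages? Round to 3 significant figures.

3.79

Overall factor = α^48 with α = √(73.93/69.94), i.e. (73.93/69.94)^(48/2).
= 1.05705^24 = 3.79.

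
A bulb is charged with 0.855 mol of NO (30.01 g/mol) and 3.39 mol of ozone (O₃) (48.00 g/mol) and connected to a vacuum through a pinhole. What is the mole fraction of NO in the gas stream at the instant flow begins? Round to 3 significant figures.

Each component's effusion rate ∝ (its partial pressure)·(1/√M) ∝ n_i/√M_i.
Mole fraction of NO in the effusate = (n_NO/√M_NO) / (n_NO/√M_NO + n_O₃/√M_O₃)
= (0.855/√30.01) / (0.855/√30.01 + 3.39/√48.00) = 0.1561/(0.1561 + 0.4893) = 0.242.

0.242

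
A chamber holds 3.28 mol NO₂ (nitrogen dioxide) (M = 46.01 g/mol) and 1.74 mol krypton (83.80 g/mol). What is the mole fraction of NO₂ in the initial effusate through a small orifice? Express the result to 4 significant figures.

Each component's effusion rate ∝ (its partial pressure)·(1/√M) ∝ n_i/√M_i.
So x_NO₂ in the escaping gas = (n_NO₂/√M_NO₂) / Σ(n_i/√M_i)
= (3.28/√46.01) / (3.28/√46.01 + 1.74/√83.80) = 0.4836/(0.4836 + 0.1901) = 0.7178.

0.7178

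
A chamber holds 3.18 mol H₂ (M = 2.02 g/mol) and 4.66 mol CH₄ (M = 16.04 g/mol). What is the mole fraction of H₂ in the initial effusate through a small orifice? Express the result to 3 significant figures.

0.658

Rate_i ∝ x_i/√M_i (Graham's law weighted by mole fraction), so the effusate composition follows n_i/√M_i.
Mole fraction of H₂ in the effusate = (n_H₂/√M_H₂) / (n_H₂/√M_H₂ + n_CH₄/√M_CH₄)
= (3.18/√2.02) / (3.18/√2.02 + 4.66/√16.04) = 2.237/(2.237 + 1.164) = 0.658.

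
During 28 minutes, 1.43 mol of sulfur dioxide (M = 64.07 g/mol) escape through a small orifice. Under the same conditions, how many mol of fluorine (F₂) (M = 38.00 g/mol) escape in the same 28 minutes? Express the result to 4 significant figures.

1.857 mol

Since effusion rate ∝ 1/√M, rate_F₂/rate_SO₂ = √(M_SO₂/M_F₂) = √(64.07/38.00) = √1.686 = 1.298.
So the amount for F₂ is 1.43 × 1.298 = 1.857 mol.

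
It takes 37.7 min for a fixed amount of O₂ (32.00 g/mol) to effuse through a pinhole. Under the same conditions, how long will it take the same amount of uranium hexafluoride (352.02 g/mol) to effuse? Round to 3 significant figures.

From Graham's law, t_UF₆/t_O₂ = √(M_UF₆/M_O₂) = √(352.02/32.00) = √11.00 = 3.317.
So the time for UF₆ is 37.7 × 3.317 = 125 min.

125 min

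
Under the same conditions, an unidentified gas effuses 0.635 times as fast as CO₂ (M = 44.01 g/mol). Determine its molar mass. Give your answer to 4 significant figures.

From Graham's law, rate_X/rate_CO₂ = √(M_CO₂/M_X).
0.635 = √(44.01/M_X)
M_X = 44.01 / 0.635² = 44.01 / 0.4032 = 109.1 g/mol

109.1 g/mol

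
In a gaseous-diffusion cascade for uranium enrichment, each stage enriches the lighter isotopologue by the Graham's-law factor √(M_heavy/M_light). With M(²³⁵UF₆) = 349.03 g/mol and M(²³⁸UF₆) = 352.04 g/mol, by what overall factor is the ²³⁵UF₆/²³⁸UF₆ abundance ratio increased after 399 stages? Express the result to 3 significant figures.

5.55

The single-stage factor is √(M_heavy/M_light), so 399 stages give [√(352.04/349.03)]^399 = (352.04/349.03)^(399/2).
= 1.00862^(399/2) = 5.55.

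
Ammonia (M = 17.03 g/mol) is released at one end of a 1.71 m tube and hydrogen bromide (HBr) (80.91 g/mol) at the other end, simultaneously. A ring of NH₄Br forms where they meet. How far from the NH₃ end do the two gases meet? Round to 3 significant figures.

Distances travelled in equal time are proportional to diffusion rates, so d_NH₃/d_HBr = √(M_HBr/M_NH₃) = √(80.91/17.03) = 2.180.
With d_NH₃ + d_HBr = 1.71 m, d_HBr = 1.71/(1 + 2.180) = 0.5378 m.
d_NH₃ = 1.71 − 0.5378 = 1.17 m.

1.17 m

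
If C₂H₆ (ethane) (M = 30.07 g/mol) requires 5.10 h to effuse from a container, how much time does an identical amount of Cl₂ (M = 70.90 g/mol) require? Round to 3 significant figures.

From Graham's law, t_Cl₂/t_C₂H₆ = √(M_Cl₂/M_C₂H₆) = √(70.90/30.07) = √2.358 = 1.536.
So the time for Cl₂ is 5.10 × 1.536 = 7.83 h.

7.83 h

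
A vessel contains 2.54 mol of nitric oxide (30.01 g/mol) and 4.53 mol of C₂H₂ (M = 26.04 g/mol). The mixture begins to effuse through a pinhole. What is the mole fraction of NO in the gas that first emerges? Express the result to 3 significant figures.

Effusion rate of each component ∝ n_i/√M_i (partial pressure × 1/√M).
Mole fraction of NO in the effusate = (n_NO/√M_NO) / (n_NO/√M_NO + n_C₂H₂/√M_C₂H₂)
= (2.54/√30.01) / (2.54/√30.01 + 4.53/√26.04) = 0.4637/(0.4637 + 0.8877) = 0.343.

0.343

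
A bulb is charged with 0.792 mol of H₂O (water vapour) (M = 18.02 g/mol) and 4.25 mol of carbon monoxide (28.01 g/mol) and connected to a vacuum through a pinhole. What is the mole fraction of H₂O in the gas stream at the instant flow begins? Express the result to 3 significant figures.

0.189

The effusion rate of species i is ∝ p_i/√M_i ∝ n_i/√M_i.
Mole fraction of H₂O in the effusate = (n_H₂O/√M_H₂O) / (n_H₂O/√M_H₂O + n_CO/√M_CO)
= (0.792/√18.02) / (0.792/√18.02 + 4.25/√28.01) = 0.1866/(0.1866 + 0.8030) = 0.189.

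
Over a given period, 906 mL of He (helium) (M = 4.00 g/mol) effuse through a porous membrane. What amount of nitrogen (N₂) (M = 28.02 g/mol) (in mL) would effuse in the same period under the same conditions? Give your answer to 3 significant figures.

Using Graham's law: rate_N₂/rate_He = √(M_He/M_N₂) = √(4.00/28.02) = √0.1428 = 0.3778.
So the volume for N₂ is 906 × 0.3778 = 342 mL.

342 mL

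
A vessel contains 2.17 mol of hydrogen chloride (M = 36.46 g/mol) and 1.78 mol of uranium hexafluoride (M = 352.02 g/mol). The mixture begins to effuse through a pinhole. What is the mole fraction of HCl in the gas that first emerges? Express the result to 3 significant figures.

0.791

Each component's effusion rate ∝ (its partial pressure)·(1/√M) ∝ n_i/√M_i.
So x_HCl in the escaping gas = (n_HCl/√M_HCl) / Σ(n_i/√M_i)
= (2.17/√36.46) / (2.17/√36.46 + 1.78/√352.02) = 0.3594/(0.3594 + 0.09487) = 0.791.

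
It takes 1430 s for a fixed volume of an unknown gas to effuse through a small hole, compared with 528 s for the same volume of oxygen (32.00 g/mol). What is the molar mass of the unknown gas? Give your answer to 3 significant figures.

235 g/mol

By Graham's law, t_X/t_O₂ = √(M_X/M_O₂).
1430/528 = 2.708 = √(M_X/32.00)
M_X = 32.00 × 2.708² = 32.00 × 7.335 = 235 g/mol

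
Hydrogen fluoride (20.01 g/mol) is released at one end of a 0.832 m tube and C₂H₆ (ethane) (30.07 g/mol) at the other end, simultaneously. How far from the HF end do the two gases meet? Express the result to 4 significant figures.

0.4582 m

Graham's law gives d_HF/d_C₂H₆ = rate_HF/rate_C₂H₆ = √(M_C₂H₆/M_HF) = √(30.07/20.01) = 1.226.
With d_HF + d_C₂H₆ = 0.832 m, d_C₂H₆ = 0.832/(1 + 1.226) = 0.3738 m.
d_HF = 0.832 − 0.3738 = 0.4582 m.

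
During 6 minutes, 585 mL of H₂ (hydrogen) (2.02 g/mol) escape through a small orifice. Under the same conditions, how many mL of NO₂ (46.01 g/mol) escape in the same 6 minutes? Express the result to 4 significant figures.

122.6 mL

Using Graham's law: rate_NO₂/rate_H₂ = √(M_H₂/M_NO₂) = √(2.02/46.01) = √0.04390 = 0.2095.
So the volume for NO₂ is 585 × 0.2095 = 122.6 mL.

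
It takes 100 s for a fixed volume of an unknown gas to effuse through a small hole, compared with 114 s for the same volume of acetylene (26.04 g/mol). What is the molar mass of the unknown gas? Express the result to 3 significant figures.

From Graham's law, t_X/t_C₂H₂ = √(M_X/M_C₂H₂).
100/114 = 0.8772 = √(M_X/26.04)
M_X = 26.04 × 0.8772² = 26.04 × 0.7695 = 20.0 g/mol

20.0 g/mol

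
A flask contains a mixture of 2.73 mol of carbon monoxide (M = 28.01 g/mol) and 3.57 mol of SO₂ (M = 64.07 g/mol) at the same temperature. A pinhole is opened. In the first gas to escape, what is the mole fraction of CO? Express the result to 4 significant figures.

0.5363

Rate_i ∝ x_i/√M_i (Graham's law weighted by mole fraction), so the effusate composition follows n_i/√M_i.
So x_CO in the escaping gas = (n_CO/√M_CO) / Σ(n_i/√M_i)
= (2.73/√28.01) / (2.73/√28.01 + 3.57/√64.07) = 0.5158/(0.5158 + 0.4460) = 0.5363.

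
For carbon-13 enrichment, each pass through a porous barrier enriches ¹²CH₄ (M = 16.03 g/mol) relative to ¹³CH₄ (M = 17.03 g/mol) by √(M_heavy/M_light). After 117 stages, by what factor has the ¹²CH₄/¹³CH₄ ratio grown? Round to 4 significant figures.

Each stage multiplies the ratio by α = √(17.03/16.03), so after 117 stages the overall factor is α^117 = (17.03/16.03)^(117/2).
= 1.06238^(117/2) = 34.47.

34.47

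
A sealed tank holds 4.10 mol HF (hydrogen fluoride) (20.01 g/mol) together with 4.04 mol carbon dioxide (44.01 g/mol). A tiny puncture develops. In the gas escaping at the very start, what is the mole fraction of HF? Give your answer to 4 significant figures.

Rate_i ∝ x_i/√M_i (Graham's law weighted by mole fraction), so the effusate composition follows n_i/√M_i.
Mole fraction of HF in the effusate = (n_HF/√M_HF) / (n_HF/√M_HF + n_CO₂/√M_CO₂)
= (4.10/√20.01) / (4.10/√20.01 + 4.04/√44.01) = 0.9166/(0.9166 + 0.6090) = 0.6008.

0.6008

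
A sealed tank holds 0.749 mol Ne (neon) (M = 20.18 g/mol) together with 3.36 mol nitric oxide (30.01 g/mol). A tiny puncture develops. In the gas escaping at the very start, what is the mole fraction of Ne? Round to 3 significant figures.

0.214

Rate_i ∝ x_i/√M_i (Graham's law weighted by mole fraction), so the effusate composition follows n_i/√M_i.
So x_Ne in the escaping gas = (n_Ne/√M_Ne) / Σ(n_i/√M_i)
= (0.749/√20.18) / (0.749/√20.18 + 3.36/√30.01) = 0.1667/(0.1667 + 0.6133) = 0.214.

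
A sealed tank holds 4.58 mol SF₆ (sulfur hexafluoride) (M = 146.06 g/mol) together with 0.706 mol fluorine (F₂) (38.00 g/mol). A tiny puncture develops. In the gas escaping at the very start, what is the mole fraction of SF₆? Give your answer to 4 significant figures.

0.7679

The effusion rate of species i is ∝ p_i/√M_i ∝ n_i/√M_i.
x_SF₆(eff) = (n_SF₆/√M_SF₆) / (n_SF₆/√M_SF₆ + n_F₂/√M_F₂)
= (4.58/√146.06) / (4.58/√146.06 + 0.706/√38.00) = 0.3790/(0.3790 + 0.1145) = 0.7679.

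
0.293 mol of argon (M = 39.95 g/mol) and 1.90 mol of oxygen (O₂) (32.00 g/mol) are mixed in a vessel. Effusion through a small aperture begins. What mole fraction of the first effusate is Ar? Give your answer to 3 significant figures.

0.121

Effusion rate of each component ∝ n_i/√M_i (partial pressure × 1/√M).
So x_Ar in the escaping gas = (n_Ar/√M_Ar) / Σ(n_i/√M_i)
= (0.293/√39.95) / (0.293/√39.95 + 1.90/√32.00) = 0.04636/(0.04636 + 0.3359) = 0.121.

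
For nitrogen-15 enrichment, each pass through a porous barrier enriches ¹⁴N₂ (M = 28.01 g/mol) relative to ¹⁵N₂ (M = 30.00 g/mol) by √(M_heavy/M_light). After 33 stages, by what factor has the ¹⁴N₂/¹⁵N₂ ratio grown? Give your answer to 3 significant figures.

3.10

After 33 stages the ratio has grown by (√(30.00/28.01))^33 = (30.00/28.01)^(33/2).
= 1.07105^(33/2) = 3.10.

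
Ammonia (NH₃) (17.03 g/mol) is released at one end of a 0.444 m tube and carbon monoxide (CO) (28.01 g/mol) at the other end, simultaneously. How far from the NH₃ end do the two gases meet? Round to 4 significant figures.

0.2495 m

The fronts meet when d_NH₃ + d_CO = L with d_NH₃/d_CO = √(M_CO/M_NH₃) (Graham's law). Here √(M_CO/M_NH₃) = √(28.01/17.03) = 1.282.
With d_NH₃ + d_CO = 0.444 m, d_CO = 0.444/(1 + 1.282) = 0.1945 m.
d_NH₃ = 0.444 − 0.1945 = 0.2495 m.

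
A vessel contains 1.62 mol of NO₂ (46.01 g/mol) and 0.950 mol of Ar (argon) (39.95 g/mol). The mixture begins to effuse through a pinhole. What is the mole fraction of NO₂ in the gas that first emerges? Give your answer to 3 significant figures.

The effusion rate of species i is ∝ p_i/√M_i ∝ n_i/√M_i.
Mole fraction of NO₂ in the effusate = (n_NO₂/√M_NO₂) / (n_NO₂/√M_NO₂ + n_Ar/√M_Ar)
= (1.62/√46.01) / (1.62/√46.01 + 0.950/√39.95) = 0.2388/(0.2388 + 0.1503) = 0.614.

0.614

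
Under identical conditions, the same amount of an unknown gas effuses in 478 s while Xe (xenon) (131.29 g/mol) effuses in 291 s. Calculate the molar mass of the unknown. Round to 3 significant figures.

Since effusion rate ∝ 1/√M, t_X/t_Xe = √(M_X/M_Xe).
478/291 = 1.643 = √(M_X/131.29)
M_X = 131.29 × 1.643² = 131.29 × 2.698 = 354 g/mol

354 g/mol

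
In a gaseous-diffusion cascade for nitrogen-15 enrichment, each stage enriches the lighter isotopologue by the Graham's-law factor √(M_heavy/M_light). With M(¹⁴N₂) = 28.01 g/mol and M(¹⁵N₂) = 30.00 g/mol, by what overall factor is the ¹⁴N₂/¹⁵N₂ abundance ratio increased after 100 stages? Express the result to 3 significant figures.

Each stage multiplies the ratio by α = √(30.00/28.01), so after 100 stages the overall factor is α^100 = (30.00/28.01)^(100/2).
= 1.07105^50 = 30.9.

30.9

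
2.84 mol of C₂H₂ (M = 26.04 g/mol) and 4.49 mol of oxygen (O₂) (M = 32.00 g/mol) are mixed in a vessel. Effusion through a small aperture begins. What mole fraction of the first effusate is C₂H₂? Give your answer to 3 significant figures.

Rate_i ∝ x_i/√M_i (Graham's law weighted by mole fraction), so the effusate composition follows n_i/√M_i.
x_C₂H₂(eff) = (n_C₂H₂/√M_C₂H₂) / (n_C₂H₂/√M_C₂H₂ + n_O₂/√M_O₂)
= (2.84/√26.04) / (2.84/√26.04 + 4.49/√32.00) = 0.5565/(0.5565 + 0.7937) = 0.412.

0.412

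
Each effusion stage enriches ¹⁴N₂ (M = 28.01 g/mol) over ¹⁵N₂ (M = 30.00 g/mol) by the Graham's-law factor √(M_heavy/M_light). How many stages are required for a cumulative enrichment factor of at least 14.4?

With α = √(30.00/28.01) per stage, ln α = ½ ln(1.07105) = 0.03432.
Need α^N ≥ 14.4 ⇒ N ≥ ln(14.4) / ln α = 2.667 / 0.03432 = 77.72.
So at least 78 stages are needed.

78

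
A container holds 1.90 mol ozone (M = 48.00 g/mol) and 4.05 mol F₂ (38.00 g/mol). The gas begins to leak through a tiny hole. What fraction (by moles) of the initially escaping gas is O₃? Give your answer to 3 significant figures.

0.294

Rate_i ∝ x_i/√M_i (Graham's law weighted by mole fraction), so the effusate composition follows n_i/√M_i.
So x_O₃ in the escaping gas = (n_O₃/√M_O₃) / Σ(n_i/√M_i)
= (1.90/√48.00) / (1.90/√48.00 + 4.05/√38.00) = 0.2742/(0.2742 + 0.6570) = 0.294.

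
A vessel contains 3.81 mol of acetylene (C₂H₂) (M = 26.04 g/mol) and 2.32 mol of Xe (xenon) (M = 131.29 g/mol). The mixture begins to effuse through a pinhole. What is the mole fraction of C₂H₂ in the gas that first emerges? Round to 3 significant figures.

The effusion rate of species i is ∝ p_i/√M_i ∝ n_i/√M_i.
So x_C₂H₂ in the escaping gas = (n_C₂H₂/√M_C₂H₂) / Σ(n_i/√M_i)
= (3.81/√26.04) / (3.81/√26.04 + 2.32/√131.29) = 0.7466/(0.7466 + 0.2025) = 0.787.

0.787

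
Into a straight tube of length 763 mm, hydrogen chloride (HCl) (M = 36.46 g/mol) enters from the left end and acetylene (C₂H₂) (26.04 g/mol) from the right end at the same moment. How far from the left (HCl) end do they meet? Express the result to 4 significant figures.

In equal time, each gas travels a distance ∝ its rate ∝ 1/√M, so d_HCl/d_C₂H₂ = √(M_C₂H₂/M_HCl) = √(26.04/36.46) = 0.8451.
With d_HCl + d_C₂H₂ = 763 mm, d_C₂H₂ = 763/(1 + 0.8451) = 413.5 mm.
d_HCl = 763 − 413.5 = 349.5 mm.

349.5 mm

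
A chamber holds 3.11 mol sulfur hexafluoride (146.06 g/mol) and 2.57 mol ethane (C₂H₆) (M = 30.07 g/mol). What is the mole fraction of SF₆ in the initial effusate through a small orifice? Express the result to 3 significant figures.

0.354

The effusion rate of species i is ∝ p_i/√M_i ∝ n_i/√M_i.
Mole fraction of SF₆ in the effusate = (n_SF₆/√M_SF₆) / (n_SF₆/√M_SF₆ + n_C₂H₆/√M_C₂H₆)
= (3.11/√146.06) / (3.11/√146.06 + 2.57/√30.07) = 0.2573/(0.2573 + 0.4687) = 0.354.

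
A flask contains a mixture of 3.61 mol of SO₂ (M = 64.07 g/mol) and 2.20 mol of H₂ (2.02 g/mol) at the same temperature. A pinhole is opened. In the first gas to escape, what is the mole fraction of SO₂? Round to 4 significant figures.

0.2256

Effusion rate of each component ∝ n_i/√M_i (partial pressure × 1/√M).
Mole fraction of SO₂ in the effusate = (n_SO₂/√M_SO₂) / (n_SO₂/√M_SO₂ + n_H₂/√M_H₂)
= (3.61/√64.07) / (3.61/√64.07 + 2.20/√2.02) = 0.4510/(0.4510 + 1.548) = 0.2256.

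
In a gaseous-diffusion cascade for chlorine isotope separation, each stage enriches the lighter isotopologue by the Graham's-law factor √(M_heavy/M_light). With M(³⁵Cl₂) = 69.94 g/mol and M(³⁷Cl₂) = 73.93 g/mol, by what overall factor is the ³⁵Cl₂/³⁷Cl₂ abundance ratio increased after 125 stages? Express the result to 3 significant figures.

The single-stage factor is √(M_heavy/M_light), so 125 stages give [√(73.93/69.94)]^125 = (73.93/69.94)^(125/2).
= 1.05705^(125/2) = 32.1.

32.1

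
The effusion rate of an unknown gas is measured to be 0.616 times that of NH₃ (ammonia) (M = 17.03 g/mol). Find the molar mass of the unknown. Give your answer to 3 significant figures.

44.9 g/mol

From Graham's law, rate_X/rate_NH₃ = √(M_NH₃/M_X).
0.616 = √(17.03/M_X)
M_X = 17.03 / 0.616² = 17.03 / 0.3795 = 44.9 g/mol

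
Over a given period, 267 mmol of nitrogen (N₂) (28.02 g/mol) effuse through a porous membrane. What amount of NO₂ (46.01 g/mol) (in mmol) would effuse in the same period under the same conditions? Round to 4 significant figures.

208.4 mmol

Since effusion rate ∝ 1/√M, rate_NO₂/rate_N₂ = √(M_N₂/M_NO₂) = √(28.02/46.01) = √0.6090 = 0.7804.
So the amount for NO₂ is 267 × 0.7804 = 208.4 mmol.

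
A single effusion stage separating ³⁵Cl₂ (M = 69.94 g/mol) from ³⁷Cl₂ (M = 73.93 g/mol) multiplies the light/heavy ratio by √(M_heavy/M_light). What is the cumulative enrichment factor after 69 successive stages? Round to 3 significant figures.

Each stage multiplies the ratio by α = √(73.93/69.94), so after 69 stages the overall factor is α^69 = (73.93/69.94)^(69/2).
= 1.05705^(69/2) = 6.78.

6.78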